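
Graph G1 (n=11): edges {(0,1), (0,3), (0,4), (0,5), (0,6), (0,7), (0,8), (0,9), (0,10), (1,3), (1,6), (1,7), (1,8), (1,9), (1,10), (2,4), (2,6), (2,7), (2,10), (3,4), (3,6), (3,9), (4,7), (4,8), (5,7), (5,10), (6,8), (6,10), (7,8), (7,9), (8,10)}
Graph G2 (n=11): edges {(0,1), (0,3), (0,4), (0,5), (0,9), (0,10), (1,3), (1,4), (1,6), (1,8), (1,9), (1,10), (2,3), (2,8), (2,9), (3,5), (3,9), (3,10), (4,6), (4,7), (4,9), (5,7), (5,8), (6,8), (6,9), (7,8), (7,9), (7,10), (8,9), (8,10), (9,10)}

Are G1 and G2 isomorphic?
Yes, isomorphic

The graphs are isomorphic.
One valid mapping φ: V(G1) → V(G2): 0→9, 1→1, 2→5, 3→4, 4→7, 5→2, 6→0, 7→8, 8→10, 9→6, 10→3

Verify φ preserves adjacency — for each edge of G1, its image is an edge of G2:
  (0,1) → (φ(0),φ(1)) = (1,9) ∈ E(G2) ✓
  (0,3) → (φ(0),φ(3)) = (4,9) ∈ E(G2) ✓
  (0,4) → (φ(0),φ(4)) = (7,9) ∈ E(G2) ✓
  (0,5) → (φ(0),φ(5)) = (2,9) ∈ E(G2) ✓
  (0,6) → (φ(0),φ(6)) = (0,9) ∈ E(G2) ✓
  (0,7) → (φ(0),φ(7)) = (8,9) ∈ E(G2) ✓
  (0,8) → (φ(0),φ(8)) = (9,10) ∈ E(G2) ✓
  (0,9) → (φ(0),φ(9)) = (6,9) ∈ E(G2) ✓
  (0,10) → (φ(0),φ(10)) = (3,9) ∈ E(G2) ✓
  (1,3) → (φ(1),φ(3)) = (1,4) ∈ E(G2) ✓
  (1,6) → (φ(1),φ(6)) = (0,1) ∈ E(G2) ✓
  (1,7) → (φ(1),φ(7)) = (1,8) ∈ E(G2) ✓
  (1,8) → (φ(1),φ(8)) = (1,10) ∈ E(G2) ✓
  (1,9) → (φ(1),φ(9)) = (1,6) ∈ E(G2) ✓
  (1,10) → (φ(1),φ(10)) = (1,3) ∈ E(G2) ✓
  (2,4) → (φ(2),φ(4)) = (5,7) ∈ E(G2) ✓
  (2,6) → (φ(2),φ(6)) = (0,5) ∈ E(G2) ✓
  (2,7) → (φ(2),φ(7)) = (5,8) ∈ E(G2) ✓
  (2,10) → (φ(2),φ(10)) = (3,5) ∈ E(G2) ✓
  (3,4) → (φ(3),φ(4)) = (4,7) ∈ E(G2) ✓
  (3,6) → (φ(3),φ(6)) = (0,4) ∈ E(G2) ✓
  (3,9) → (φ(3),φ(9)) = (4,6) ∈ E(G2) ✓
  (4,7) → (φ(4),φ(7)) = (7,8) ∈ E(G2) ✓
  (4,8) → (φ(4),φ(8)) = (7,10) ∈ E(G2) ✓
  (5,7) → (φ(5),φ(7)) = (2,8) ∈ E(G2) ✓
  (5,10) → (φ(5),φ(10)) = (2,3) ∈ E(G2) ✓
  (6,8) → (φ(6),φ(8)) = (0,10) ∈ E(G2) ✓
  (6,10) → (φ(6),φ(10)) = (0,3) ∈ E(G2) ✓
  (7,8) → (φ(7),φ(8)) = (8,10) ∈ E(G2) ✓
  (7,9) → (φ(7),φ(9)) = (6,8) ∈ E(G2) ✓
  (8,10) → (φ(8),φ(10)) = (3,10) ∈ E(G2) ✓
All 31 edges of G1 map to edges of G2, and |E(G1)| = |E(G2)| = 31, so φ is a bijection on edges as well as vertices. Hence G1 ≅ G2.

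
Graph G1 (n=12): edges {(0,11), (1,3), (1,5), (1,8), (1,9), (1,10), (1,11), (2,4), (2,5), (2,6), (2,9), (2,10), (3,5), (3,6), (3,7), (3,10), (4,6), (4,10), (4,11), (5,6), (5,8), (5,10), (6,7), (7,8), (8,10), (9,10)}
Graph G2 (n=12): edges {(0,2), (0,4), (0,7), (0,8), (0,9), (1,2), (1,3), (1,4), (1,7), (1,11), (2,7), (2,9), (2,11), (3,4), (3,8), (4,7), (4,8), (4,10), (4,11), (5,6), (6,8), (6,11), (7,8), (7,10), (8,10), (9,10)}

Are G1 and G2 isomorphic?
Yes, isomorphic

The graphs are isomorphic.
One valid mapping φ: V(G1) → V(G2): 0→5, 1→8, 2→1, 3→0, 4→11, 5→7, 6→2, 7→9, 8→10, 9→3, 10→4, 11→6

Verify φ preserves adjacency — for each edge of G1, its image is an edge of G2:
  (0,11) → (φ(0),φ(11)) = (5,6) ∈ E(G2) ✓
  (1,3) → (φ(1),φ(3)) = (0,8) ∈ E(G2) ✓
  (1,5) → (φ(1),φ(5)) = (7,8) ∈ E(G2) ✓
  (1,8) → (φ(1),φ(8)) = (8,10) ∈ E(G2) ✓
  (1,9) → (φ(1),φ(9)) = (3,8) ∈ E(G2) ✓
  (1,10) → (φ(1),φ(10)) = (4,8) ∈ E(G2) ✓
  (1,11) → (φ(1),φ(11)) = (6,8) ∈ E(G2) ✓
  (2,4) → (φ(2),φ(4)) = (1,11) ∈ E(G2) ✓
  (2,5) → (φ(2),φ(5)) = (1,7) ∈ E(G2) ✓
  (2,6) → (φ(2),φ(6)) = (1,2) ∈ E(G2) ✓
  (2,9) → (φ(2),φ(9)) = (1,3) ∈ E(G2) ✓
  (2,10) → (φ(2),φ(10)) = (1,4) ∈ E(G2) ✓
  (3,5) → (φ(3),φ(5)) = (0,7) ∈ E(G2) ✓
  (3,6) → (φ(3),φ(6)) = (0,2) ∈ E(G2) ✓
  (3,7) → (φ(3),φ(7)) = (0,9) ∈ E(G2) ✓
  (3,10) → (φ(3),φ(10)) = (0,4) ∈ E(G2) ✓
  (4,6) → (φ(4),φ(6)) = (2,11) ∈ E(G2) ✓
  (4,10) → (φ(4),φ(10)) = (4,11) ∈ E(G2) ✓
  (4,11) → (φ(4),φ(11)) = (6,11) ∈ E(G2) ✓
  (5,6) → (φ(5),φ(6)) = (2,7) ∈ E(G2) ✓
  (5,8) → (φ(5),φ(8)) = (7,10) ∈ E(G2) ✓
  (5,10) → (φ(5),φ(10)) = (4,7) ∈ E(G2) ✓
  (6,7) → (φ(6),φ(7)) = (2,9) ∈ E(G2) ✓
  (7,8) → (φ(7),φ(8)) = (9,10) ∈ E(G2) ✓
  (8,10) → (φ(8),φ(10)) = (4,10) ∈ E(G2) ✓
  (9,10) → (φ(9),φ(10)) = (3,4) ∈ E(G2) ✓
All 26 edges of G1 map to edges of G2, and |E(G1)| = |E(G2)| = 26, so φ is a bijection on edges as well as vertices. Hence G1 ≅ G2.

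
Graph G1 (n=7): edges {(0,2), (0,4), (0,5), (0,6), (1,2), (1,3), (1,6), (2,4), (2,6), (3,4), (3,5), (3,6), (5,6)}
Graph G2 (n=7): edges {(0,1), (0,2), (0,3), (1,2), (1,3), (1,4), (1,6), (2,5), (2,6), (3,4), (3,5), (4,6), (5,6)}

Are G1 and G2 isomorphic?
Yes, isomorphic

The graphs are isomorphic.
One valid mapping φ: V(G1) → V(G2): 0→6, 1→0, 2→2, 3→3, 4→5, 5→4, 6→1

Verify φ preserves adjacency — for each edge of G1, its image is an edge of G2:
  (0,2) → (φ(0),φ(2)) = (2,6) ∈ E(G2) ✓
  (0,4) → (φ(0),φ(4)) = (5,6) ∈ E(G2) ✓
  (0,5) → (φ(0),φ(5)) = (4,6) ∈ E(G2) ✓
  (0,6) → (φ(0),φ(6)) = (1,6) ∈ E(G2) ✓
  (1,2) → (φ(1),φ(2)) = (0,2) ∈ E(G2) ✓
  (1,3) → (φ(1),φ(3)) = (0,3) ∈ E(G2) ✓
  (1,6) → (φ(1),φ(6)) = (0,1) ∈ E(G2) ✓
  (2,4) → (φ(2),φ(4)) = (2,5) ∈ E(G2) ✓
  (2,6) → (φ(2),φ(6)) = (1,2) ∈ E(G2) ✓
  (3,4) → (φ(3),φ(4)) = (3,5) ∈ E(G2) ✓
  (3,5) → (φ(3),φ(5)) = (3,4) ∈ E(G2) ✓
  (3,6) → (φ(3),φ(6)) = (1,3) ∈ E(G2) ✓
  (5,6) → (φ(5),φ(6)) = (1,4) ∈ E(G2) ✓
All 13 edges of G1 map to edges of G2, and |E(G1)| = |E(G2)| = 13, so φ is a bijection on edges as well as vertices. Hence G1 ≅ G2.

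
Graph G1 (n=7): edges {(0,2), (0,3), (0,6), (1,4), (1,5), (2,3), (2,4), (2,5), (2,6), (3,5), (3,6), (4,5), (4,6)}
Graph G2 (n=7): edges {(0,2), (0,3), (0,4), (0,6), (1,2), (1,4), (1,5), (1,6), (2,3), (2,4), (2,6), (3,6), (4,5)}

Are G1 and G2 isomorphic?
Yes, isomorphic

The graphs are isomorphic.
One valid mapping φ: V(G1) → V(G2): 0→3, 1→5, 2→2, 3→6, 4→4, 5→1, 6→0

Verify φ preserves adjacency — for each edge of G1, its image is an edge of G2:
  (0,2) → (φ(0),φ(2)) = (2,3) ∈ E(G2) ✓
  (0,3) → (φ(0),φ(3)) = (3,6) ∈ E(G2) ✓
  (0,6) → (φ(0),φ(6)) = (0,3) ∈ E(G2) ✓
  (1,4) → (φ(1),φ(4)) = (4,5) ∈ E(G2) ✓
  (1,5) → (φ(1),φ(5)) = (1,5) ∈ E(G2) ✓
  (2,3) → (φ(2),φ(3)) = (2,6) ∈ E(G2) ✓
  (2,4) → (φ(2),φ(4)) = (2,4) ∈ E(G2) ✓
  (2,5) → (φ(2),φ(5)) = (1,2) ∈ E(G2) ✓
  (2,6) → (φ(2),φ(6)) = (0,2) ∈ E(G2) ✓
  (3,5) → (φ(3),φ(5)) = (1,6) ∈ E(G2) ✓
  (3,6) → (φ(3),φ(6)) = (0,6) ∈ E(G2) ✓
  (4,5) → (φ(4),φ(5)) = (1,4) ∈ E(G2) ✓
  (4,6) → (φ(4),φ(6)) = (0,4) ∈ E(G2) ✓
All 13 edges of G1 map to edges of G2, and |E(G1)| = |E(G2)| = 13, so φ is a bijection on edges as well as vertices. Hence G1 ≅ G2.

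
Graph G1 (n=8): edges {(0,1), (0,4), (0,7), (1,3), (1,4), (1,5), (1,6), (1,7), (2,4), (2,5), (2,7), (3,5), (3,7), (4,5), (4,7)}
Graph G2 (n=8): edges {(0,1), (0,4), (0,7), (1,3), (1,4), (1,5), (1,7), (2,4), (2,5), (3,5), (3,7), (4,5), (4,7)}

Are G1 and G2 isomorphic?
No, not isomorphic

The graphs are NOT isomorphic.

Counting edges: G1 has 15 edge(s); G2 has 13 edge(s).
Edge count is an isomorphism invariant (a bijection on vertices induces a bijection on edges), so differing edge counts rule out isomorphism.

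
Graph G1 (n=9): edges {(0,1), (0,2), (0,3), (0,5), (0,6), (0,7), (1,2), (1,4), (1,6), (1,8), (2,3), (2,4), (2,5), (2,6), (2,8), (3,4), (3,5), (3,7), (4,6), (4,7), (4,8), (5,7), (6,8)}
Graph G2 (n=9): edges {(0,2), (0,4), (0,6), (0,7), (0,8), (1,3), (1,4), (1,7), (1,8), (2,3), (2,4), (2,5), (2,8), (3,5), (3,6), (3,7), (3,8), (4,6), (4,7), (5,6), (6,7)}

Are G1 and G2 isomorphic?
No, not isomorphic

The graphs are NOT isomorphic.

Degrees in G1: deg(0)=6, deg(1)=5, deg(2)=7, deg(3)=5, deg(4)=6, deg(5)=4, deg(6)=5, deg(7)=4, deg(8)=4.
Sorted degree sequence of G1: [7, 6, 6, 5, 5, 5, 4, 4, 4].
Degrees in G2: deg(0)=5, deg(1)=4, deg(2)=5, deg(3)=6, deg(4)=5, deg(5)=3, deg(6)=5, deg(7)=5, deg(8)=4.
Sorted degree sequence of G2: [6, 5, 5, 5, 5, 5, 4, 4, 3].
The (sorted) degree sequence is an isomorphism invariant, so since G1 and G2 have different degree sequences they cannot be isomorphic.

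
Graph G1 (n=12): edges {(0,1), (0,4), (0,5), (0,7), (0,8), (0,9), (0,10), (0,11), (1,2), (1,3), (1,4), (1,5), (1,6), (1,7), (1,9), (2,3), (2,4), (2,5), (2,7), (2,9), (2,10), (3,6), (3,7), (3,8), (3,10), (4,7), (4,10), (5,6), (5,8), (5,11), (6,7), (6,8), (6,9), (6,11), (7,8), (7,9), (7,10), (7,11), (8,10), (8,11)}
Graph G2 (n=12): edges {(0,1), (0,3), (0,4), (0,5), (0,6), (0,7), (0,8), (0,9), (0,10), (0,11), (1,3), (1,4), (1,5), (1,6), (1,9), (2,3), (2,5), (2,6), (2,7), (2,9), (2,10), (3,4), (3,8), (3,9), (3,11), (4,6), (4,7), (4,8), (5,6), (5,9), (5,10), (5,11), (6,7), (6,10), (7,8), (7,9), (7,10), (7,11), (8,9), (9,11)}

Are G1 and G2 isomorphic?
Yes, isomorphic

The graphs are isomorphic.
One valid mapping φ: V(G1) → V(G2): 0→7, 1→9, 2→3, 3→1, 4→8, 5→2, 6→5, 7→0, 8→6, 9→11, 10→4, 11→10

Verify φ preserves adjacency — for each edge of G1, its image is an edge of G2:
  (0,1) → (φ(0),φ(1)) = (7,9) ∈ E(G2) ✓
  (0,4) → (φ(0),φ(4)) = (7,8) ∈ E(G2) ✓
  (0,5) → (φ(0),φ(5)) = (2,7) ∈ E(G2) ✓
  (0,7) → (φ(0),φ(7)) = (0,7) ∈ E(G2) ✓
  (0,8) → (φ(0),φ(8)) = (6,7) ∈ E(G2) ✓
  (0,9) → (φ(0),φ(9)) = (7,11) ∈ E(G2) ✓
  (0,10) → (φ(0),φ(10)) = (4,7) ∈ E(G2) ✓
  (0,11) → (φ(0),φ(11)) = (7,10) ∈ E(G2) ✓
  (1,2) → (φ(1),φ(2)) = (3,9) ∈ E(G2) ✓
  (1,3) → (φ(1),φ(3)) = (1,9) ∈ E(G2) ✓
  (1,4) → (φ(1),φ(4)) = (8,9) ∈ E(G2) ✓
  (1,5) → (φ(1),φ(5)) = (2,9) ∈ E(G2) ✓
  (1,6) → (φ(1),φ(6)) = (5,9) ∈ E(G2) ✓
  (1,7) → (φ(1),φ(7)) = (0,9) ∈ E(G2) ✓
  (1,9) → (φ(1),φ(9)) = (9,11) ∈ E(G2) ✓
  (2,3) → (φ(2),φ(3)) = (1,3) ∈ E(G2) ✓
  (2,4) → (φ(2),φ(4)) = (3,8) ∈ E(G2) ✓
  (2,5) → (φ(2),φ(5)) = (2,3) ∈ E(G2) ✓
  (2,7) → (φ(2),φ(7)) = (0,3) ∈ E(G2) ✓
  (2,9) → (φ(2),φ(9)) = (3,11) ∈ E(G2) ✓
  (2,10) → (φ(2),φ(10)) = (3,4) ∈ E(G2) ✓
  (3,6) → (φ(3),φ(6)) = (1,5) ∈ E(G2) ✓
  (3,7) → (φ(3),φ(7)) = (0,1) ∈ E(G2) ✓
  (3,8) → (φ(3),φ(8)) = (1,6) ∈ E(G2) ✓
  (3,10) → (φ(3),φ(10)) = (1,4) ∈ E(G2) ✓
  (4,7) → (φ(4),φ(7)) = (0,8) ∈ E(G2) ✓
  (4,10) → (φ(4),φ(10)) = (4,8) ∈ E(G2) ✓
  (5,6) → (φ(5),φ(6)) = (2,5) ∈ E(G2) ✓
  (5,8) → (φ(5),φ(8)) = (2,6) ∈ E(G2) ✓
  (5,11) → (φ(5),φ(11)) = (2,10) ∈ E(G2) ✓
  (6,7) → (φ(6),φ(7)) = (0,5) ∈ E(G2) ✓
  (6,8) → (φ(6),φ(8)) = (5,6) ∈ E(G2) ✓
  (6,9) → (φ(6),φ(9)) = (5,11) ∈ E(G2) ✓
  (6,11) → (φ(6),φ(11)) = (5,10) ∈ E(G2) ✓
  (7,8) → (φ(7),φ(8)) = (0,6) ∈ E(G2) ✓
  (7,9) → (φ(7),φ(9)) = (0,11) ∈ E(G2) ✓
  (7,10) → (φ(7),φ(10)) = (0,4) ∈ E(G2) ✓
  (7,11) → (φ(7),φ(11)) = (0,10) ∈ E(G2) ✓
  (8,10) → (φ(8),φ(10)) = (4,6) ∈ E(G2) ✓
  (8,11) → (φ(8),φ(11)) = (6,10) ∈ E(G2) ✓
All 40 edges of G1 map to edges of G2, and |E(G1)| = |E(G2)| = 40, so φ is a bijection on edges as well as vertices. Hence G1 ≅ G2.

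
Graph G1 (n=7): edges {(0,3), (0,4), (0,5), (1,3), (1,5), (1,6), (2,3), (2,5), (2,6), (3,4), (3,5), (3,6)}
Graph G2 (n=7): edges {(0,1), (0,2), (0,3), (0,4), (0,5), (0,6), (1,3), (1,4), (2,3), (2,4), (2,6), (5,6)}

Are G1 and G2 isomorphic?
Yes, isomorphic

The graphs are isomorphic.
One valid mapping φ: V(G1) → V(G2): 0→6, 1→3, 2→4, 3→0, 4→5, 5→2, 6→1

Verify φ preserves adjacency — for each edge of G1, its image is an edge of G2:
  (0,3) → (φ(0),φ(3)) = (0,6) ∈ E(G2) ✓
  (0,4) → (φ(0),φ(4)) = (5,6) ∈ E(G2) ✓
  (0,5) → (φ(0),φ(5)) = (2,6) ∈ E(G2) ✓
  (1,3) → (φ(1),φ(3)) = (0,3) ∈ E(G2) ✓
  (1,5) → (φ(1),φ(5)) = (2,3) ∈ E(G2) ✓
  (1,6) → (φ(1),φ(6)) = (1,3) ∈ E(G2) ✓
  (2,3) → (φ(2),φ(3)) = (0,4) ∈ E(G2) ✓
  (2,5) → (φ(2),φ(5)) = (2,4) ∈ E(G2) ✓
  (2,6) → (φ(2),φ(6)) = (1,4) ∈ E(G2) ✓
  (3,4) → (φ(3),φ(4)) = (0,5) ∈ E(G2) ✓
  (3,5) → (φ(3),φ(5)) = (0,2) ∈ E(G2) ✓
  (3,6) → (φ(3),φ(6)) = (0,1) ∈ E(G2) ✓
All 12 edges of G1 map to edges of G2, and |E(G1)| = |E(G2)| = 12, so φ is a bijection on edges as well as vertices. Hence G1 ≅ G2.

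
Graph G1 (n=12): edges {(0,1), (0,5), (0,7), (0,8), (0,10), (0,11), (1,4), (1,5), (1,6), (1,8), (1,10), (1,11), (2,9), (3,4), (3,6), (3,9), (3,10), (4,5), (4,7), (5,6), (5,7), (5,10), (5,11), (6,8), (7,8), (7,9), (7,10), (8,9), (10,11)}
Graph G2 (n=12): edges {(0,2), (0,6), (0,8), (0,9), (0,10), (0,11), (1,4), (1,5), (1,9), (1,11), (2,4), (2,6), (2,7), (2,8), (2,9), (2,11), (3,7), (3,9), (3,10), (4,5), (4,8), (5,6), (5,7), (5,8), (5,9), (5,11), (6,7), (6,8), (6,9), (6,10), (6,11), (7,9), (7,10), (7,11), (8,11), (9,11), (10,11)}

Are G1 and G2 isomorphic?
No, not isomorphic

The graphs are NOT isomorphic.

Degrees in G1: deg(0)=6, deg(1)=7, deg(2)=1, deg(3)=4, deg(4)=4, deg(5)=7, deg(6)=4, deg(7)=6, deg(8)=5, deg(9)=4, deg(10)=6, deg(11)=4.
Sorted degree sequence of G1: [7, 7, 6, 6, 6, 5, 4, 4, 4, 4, 4, 1].
Degrees in G2: deg(0)=6, deg(1)=4, deg(2)=7, deg(3)=3, deg(4)=4, deg(5)=7, deg(6)=8, deg(7)=7, deg(8)=6, deg(9)=8, deg(10)=5, deg(11)=9.
Sorted degree sequence of G2: [9, 8, 8, 7, 7, 7, 6, 6, 5, 4, 4, 3].
The (sorted) degree sequence is an isomorphism invariant, so since G1 and G2 have different degree sequences they cannot be isomorphic.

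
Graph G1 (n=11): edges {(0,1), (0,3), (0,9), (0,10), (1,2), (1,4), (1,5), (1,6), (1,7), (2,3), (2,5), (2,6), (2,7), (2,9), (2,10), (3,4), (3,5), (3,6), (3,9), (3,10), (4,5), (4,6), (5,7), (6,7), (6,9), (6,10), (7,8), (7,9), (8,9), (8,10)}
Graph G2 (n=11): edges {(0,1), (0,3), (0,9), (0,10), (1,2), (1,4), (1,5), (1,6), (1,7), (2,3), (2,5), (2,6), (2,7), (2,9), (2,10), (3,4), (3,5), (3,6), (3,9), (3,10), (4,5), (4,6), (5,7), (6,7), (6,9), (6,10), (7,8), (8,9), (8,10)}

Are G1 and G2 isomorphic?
No, not isomorphic

The graphs are NOT isomorphic.

Counting edges: G1 has 30 edge(s); G2 has 29 edge(s).
Edge count is an isomorphism invariant (a bijection on vertices induces a bijection on edges), so differing edge counts rule out isomorphism.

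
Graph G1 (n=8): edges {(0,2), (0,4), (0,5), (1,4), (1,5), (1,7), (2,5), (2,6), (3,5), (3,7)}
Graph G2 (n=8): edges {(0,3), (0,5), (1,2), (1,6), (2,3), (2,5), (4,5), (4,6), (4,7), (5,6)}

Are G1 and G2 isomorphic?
Yes, isomorphic

The graphs are isomorphic.
One valid mapping φ: V(G1) → V(G2): 0→6, 1→2, 2→4, 3→0, 4→1, 5→5, 6→7, 7→3

Verify φ preserves adjacency — for each edge of G1, its image is an edge of G2:
  (0,2) → (φ(0),φ(2)) = (4,6) ∈ E(G2) ✓
  (0,4) → (φ(0),φ(4)) = (1,6) ∈ E(G2) ✓
  (0,5) → (φ(0),φ(5)) = (5,6) ∈ E(G2) ✓
  (1,4) → (φ(1),φ(4)) = (1,2) ∈ E(G2) ✓
  (1,5) → (φ(1),φ(5)) = (2,5) ∈ E(G2) ✓
  (1,7) → (φ(1),φ(7)) = (2,3) ∈ E(G2) ✓
  (2,5) → (φ(2),φ(5)) = (4,5) ∈ E(G2) ✓
  (2,6) → (φ(2),φ(6)) = (4,7) ∈ E(G2) ✓
  (3,5) → (φ(3),φ(5)) = (0,5) ∈ E(G2) ✓
  (3,7) → (φ(3),φ(7)) = (0,3) ∈ E(G2) ✓
All 10 edges of G1 map to edges of G2, and |E(G1)| = |E(G2)| = 10, so φ is a bijection on edges as well as vertices. Hence G1 ≅ G2.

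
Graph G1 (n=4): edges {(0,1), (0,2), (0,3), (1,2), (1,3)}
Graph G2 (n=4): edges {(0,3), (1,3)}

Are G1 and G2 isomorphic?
No, not isomorphic

The graphs are NOT isomorphic.

Degrees in G1: deg(0)=3, deg(1)=3, deg(2)=2, deg(3)=2.
Sorted degree sequence of G1: [3, 3, 2, 2].
Degrees in G2: deg(0)=1, deg(1)=1, deg(2)=0, deg(3)=2.
Sorted degree sequence of G2: [2, 1, 1, 0].
The (sorted) degree sequence is an isomorphism invariant, so since G1 and G2 have different degree sequences they cannot be isomorphic.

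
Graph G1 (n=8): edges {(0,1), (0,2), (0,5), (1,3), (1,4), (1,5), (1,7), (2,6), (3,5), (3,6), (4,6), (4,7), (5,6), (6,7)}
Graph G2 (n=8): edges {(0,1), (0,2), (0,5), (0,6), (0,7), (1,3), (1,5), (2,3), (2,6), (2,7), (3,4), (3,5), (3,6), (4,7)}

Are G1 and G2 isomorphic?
Yes, isomorphic

The graphs are isomorphic.
One valid mapping φ: V(G1) → V(G2): 0→7, 1→0, 2→4, 3→6, 4→1, 5→2, 6→3, 7→5

Verify φ preserves adjacency — for each edge of G1, its image is an edge of G2:
  (0,1) → (φ(0),φ(1)) = (0,7) ∈ E(G2) ✓
  (0,2) → (φ(0),φ(2)) = (4,7) ∈ E(G2) ✓
  (0,5) → (φ(0),φ(5)) = (2,7) ∈ E(G2) ✓
  (1,3) → (φ(1),φ(3)) = (0,6) ∈ E(G2) ✓
  (1,4) → (φ(1),φ(4)) = (0,1) ∈ E(G2) ✓
  (1,5) → (φ(1),φ(5)) = (0,2) ∈ E(G2) ✓
  (1,7) → (φ(1),φ(7)) = (0,5) ∈ E(G2) ✓
  (2,6) → (φ(2),φ(6)) = (3,4) ∈ E(G2) ✓
  (3,5) → (φ(3),φ(5)) = (2,6) ∈ E(G2) ✓
  (3,6) → (φ(3),φ(6)) = (3,6) ∈ E(G2) ✓
  (4,6) → (φ(4),φ(6)) = (1,3) ∈ E(G2) ✓
  (4,7) → (φ(4),φ(7)) = (1,5) ∈ E(G2) ✓
  (5,6) → (φ(5),φ(6)) = (2,3) ∈ E(G2) ✓
  (6,7) → (φ(6),φ(7)) = (3,5) ∈ E(G2) ✓
All 14 edges of G1 map to edges of G2, and |E(G1)| = |E(G2)| = 14, so φ is a bijection on edges as well as vertices. Hence G1 ≅ G2.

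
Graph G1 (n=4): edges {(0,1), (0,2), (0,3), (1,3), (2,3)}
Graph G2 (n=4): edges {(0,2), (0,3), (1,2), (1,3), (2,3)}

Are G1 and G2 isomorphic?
Yes, isomorphic

The graphs are isomorphic.
One valid mapping φ: V(G1) → V(G2): 0→2, 1→0, 2→1, 3→3

Verify φ preserves adjacency — for each edge of G1, its image is an edge of G2:
  (0,1) → (φ(0),φ(1)) = (0,2) ∈ E(G2) ✓
  (0,2) → (φ(0),φ(2)) = (1,2) ∈ E(G2) ✓
  (0,3) → (φ(0),φ(3)) = (2,3) ∈ E(G2) ✓
  (1,3) → (φ(1),φ(3)) = (0,3) ∈ E(G2) ✓
  (2,3) → (φ(2),φ(3)) = (1,3) ∈ E(G2) ✓
All 5 edges of G1 map to edges of G2, and |E(G1)| = |E(G2)| = 5, so φ is a bijection on edges as well as vertices. Hence G1 ≅ G2.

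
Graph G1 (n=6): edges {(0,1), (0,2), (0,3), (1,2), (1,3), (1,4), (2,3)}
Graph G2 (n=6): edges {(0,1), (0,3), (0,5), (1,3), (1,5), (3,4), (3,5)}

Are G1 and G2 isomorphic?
Yes, isomorphic

The graphs are isomorphic.
One valid mapping φ: V(G1) → V(G2): 0→0, 1→3, 2→1, 3→5, 4→4, 5→2

Verify φ preserves adjacency — for each edge of G1, its image is an edge of G2:
  (0,1) → (φ(0),φ(1)) = (0,3) ∈ E(G2) ✓
  (0,2) → (φ(0),φ(2)) = (0,1) ∈ E(G2) ✓
  (0,3) → (φ(0),φ(3)) = (0,5) ∈ E(G2) ✓
  (1,2) → (φ(1),φ(2)) = (1,3) ∈ E(G2) ✓
  (1,3) → (φ(1),φ(3)) = (3,5) ∈ E(G2) ✓
  (1,4) → (φ(1),φ(4)) = (3,4) ∈ E(G2) ✓
  (2,3) → (φ(2),φ(3)) = (1,5) ∈ E(G2) ✓
All 7 edges of G1 map to edges of G2, and |E(G1)| = |E(G2)| = 7, so φ is a bijection on edges as well as vertices. Hence G1 ≅ G2.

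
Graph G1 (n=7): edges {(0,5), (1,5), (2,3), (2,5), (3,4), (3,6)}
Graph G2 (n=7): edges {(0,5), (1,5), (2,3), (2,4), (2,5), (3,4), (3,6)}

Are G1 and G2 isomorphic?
No, not isomorphic

The graphs are NOT isomorphic.

Counting edges: G1 has 6 edge(s); G2 has 7 edge(s).
Edge count is an isomorphism invariant (a bijection on vertices induces a bijection on edges), so differing edge counts rule out isomorphism.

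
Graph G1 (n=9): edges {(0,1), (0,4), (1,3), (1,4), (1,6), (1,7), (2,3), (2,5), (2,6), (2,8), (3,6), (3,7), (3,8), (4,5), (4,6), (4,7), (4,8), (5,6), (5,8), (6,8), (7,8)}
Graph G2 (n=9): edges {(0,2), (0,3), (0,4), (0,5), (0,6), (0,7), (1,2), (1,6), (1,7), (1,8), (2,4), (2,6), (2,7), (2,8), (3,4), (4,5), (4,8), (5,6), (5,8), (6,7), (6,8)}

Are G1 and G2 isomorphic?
Yes, isomorphic

The graphs are isomorphic.
One valid mapping φ: V(G1) → V(G2): 0→3, 1→4, 2→1, 3→8, 4→0, 5→7, 6→2, 7→5, 8→6

Verify φ preserves adjacency — for each edge of G1, its image is an edge of G2:
  (0,1) → (φ(0),φ(1)) = (3,4) ∈ E(G2) ✓
  (0,4) → (φ(0),φ(4)) = (0,3) ∈ E(G2) ✓
  (1,3) → (φ(1),φ(3)) = (4,8) ∈ E(G2) ✓
  (1,4) → (φ(1),φ(4)) = (0,4) ∈ E(G2) ✓
  (1,6) → (φ(1),φ(6)) = (2,4) ∈ E(G2) ✓
  (1,7) → (φ(1),φ(7)) = (4,5) ∈ E(G2) ✓
  (2,3) → (φ(2),φ(3)) = (1,8) ∈ E(G2) ✓
  (2,5) → (φ(2),φ(5)) = (1,7) ∈ E(G2) ✓
  (2,6) → (φ(2),φ(6)) = (1,2) ∈ E(G2) ✓
  (2,8) → (φ(2),φ(8)) = (1,6) ∈ E(G2) ✓
  (3,6) → (φ(3),φ(6)) = (2,8) ∈ E(G2) ✓
  (3,7) → (φ(3),φ(7)) = (5,8) ∈ E(G2) ✓
  (3,8) → (φ(3),φ(8)) = (6,8) ∈ E(G2) ✓
  (4,5) → (φ(4),φ(5)) = (0,7) ∈ E(G2) ✓
  (4,6) → (φ(4),φ(6)) = (0,2) ∈ E(G2) ✓
  (4,7) → (φ(4),φ(7)) = (0,5) ∈ E(G2) ✓
  (4,8) → (φ(4),φ(8)) = (0,6) ∈ E(G2) ✓
  (5,6) → (φ(5),φ(6)) = (2,7) ∈ E(G2) ✓
  (5,8) → (φ(5),φ(8)) = (6,7) ∈ E(G2) ✓
  (6,8) → (φ(6),φ(8)) = (2,6) ∈ E(G2) ✓
  (7,8) → (φ(7),φ(8)) = (5,6) ∈ E(G2) ✓
All 21 edges of G1 map to edges of G2, and |E(G1)| = |E(G2)| = 21, so φ is a bijection on edges as well as vertices. Hence G1 ≅ G2.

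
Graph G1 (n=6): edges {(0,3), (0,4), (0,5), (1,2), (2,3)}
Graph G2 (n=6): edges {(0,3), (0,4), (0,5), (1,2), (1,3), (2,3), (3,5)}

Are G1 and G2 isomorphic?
No, not isomorphic

The graphs are NOT isomorphic.

Counting edges: G1 has 5 edge(s); G2 has 7 edge(s).
Edge count is an isomorphism invariant (a bijection on vertices induces a bijection on edges), so differing edge counts rule out isomorphism.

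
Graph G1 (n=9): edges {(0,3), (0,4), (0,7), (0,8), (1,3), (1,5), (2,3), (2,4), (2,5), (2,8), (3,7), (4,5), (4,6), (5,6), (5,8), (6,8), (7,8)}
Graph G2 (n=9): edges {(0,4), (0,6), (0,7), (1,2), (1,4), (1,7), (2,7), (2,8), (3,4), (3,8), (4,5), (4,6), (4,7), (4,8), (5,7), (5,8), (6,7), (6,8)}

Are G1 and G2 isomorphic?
No, not isomorphic

The graphs are NOT isomorphic.

Counting triangles (3-cliques): G1 has 6, G2 has 10.
Triangle count is an isomorphism invariant, so differing triangle counts rule out isomorphism.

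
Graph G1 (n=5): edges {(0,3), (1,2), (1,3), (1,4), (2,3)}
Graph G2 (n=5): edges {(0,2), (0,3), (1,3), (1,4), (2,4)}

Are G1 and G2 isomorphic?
No, not isomorphic

The graphs are NOT isomorphic.

Counting triangles (3-cliques): G1 has 1, G2 has 0.
Triangle count is an isomorphism invariant, so differing triangle counts rule out isomorphism.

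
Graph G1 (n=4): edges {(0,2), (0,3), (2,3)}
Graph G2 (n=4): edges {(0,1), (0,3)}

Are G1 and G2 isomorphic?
No, not isomorphic

The graphs are NOT isomorphic.

Counting triangles (3-cliques): G1 has 1, G2 has 0.
Triangle count is an isomorphism invariant, so differing triangle counts rule out isomorphism.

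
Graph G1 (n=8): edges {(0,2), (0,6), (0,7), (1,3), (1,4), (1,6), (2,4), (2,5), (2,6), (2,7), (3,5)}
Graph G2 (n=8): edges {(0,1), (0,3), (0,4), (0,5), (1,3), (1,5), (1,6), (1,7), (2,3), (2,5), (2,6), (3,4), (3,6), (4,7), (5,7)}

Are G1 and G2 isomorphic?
No, not isomorphic

The graphs are NOT isomorphic.

Counting triangles (3-cliques): G1 has 2, G2 has 6.
Triangle count is an isomorphism invariant, so differing triangle counts rule out isomorphism.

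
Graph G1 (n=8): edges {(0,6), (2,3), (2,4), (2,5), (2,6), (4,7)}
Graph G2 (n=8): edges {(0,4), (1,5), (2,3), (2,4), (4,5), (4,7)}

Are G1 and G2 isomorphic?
Yes, isomorphic

The graphs are isomorphic.
One valid mapping φ: V(G1) → V(G2): 0→1, 1→6, 2→4, 3→0, 4→2, 5→7, 6→5, 7→3

Verify φ preserves adjacency — for each edge of G1, its image is an edge of G2:
  (0,6) → (φ(0),φ(6)) = (1,5) ∈ E(G2) ✓
  (2,3) → (φ(2),φ(3)) = (0,4) ∈ E(G2) ✓
  (2,4) → (φ(2),φ(4)) = (2,4) ∈ E(G2) ✓
  (2,5) → (φ(2),φ(5)) = (4,7) ∈ E(G2) ✓
  (2,6) → (φ(2),φ(6)) = (4,5) ∈ E(G2) ✓
  (4,7) → (φ(4),φ(7)) = (2,3) ∈ E(G2) ✓
All 6 edges of G1 map to edges of G2, and |E(G1)| = |E(G2)| = 6, so φ is a bijection on edges as well as vertices. Hence G1 ≅ G2.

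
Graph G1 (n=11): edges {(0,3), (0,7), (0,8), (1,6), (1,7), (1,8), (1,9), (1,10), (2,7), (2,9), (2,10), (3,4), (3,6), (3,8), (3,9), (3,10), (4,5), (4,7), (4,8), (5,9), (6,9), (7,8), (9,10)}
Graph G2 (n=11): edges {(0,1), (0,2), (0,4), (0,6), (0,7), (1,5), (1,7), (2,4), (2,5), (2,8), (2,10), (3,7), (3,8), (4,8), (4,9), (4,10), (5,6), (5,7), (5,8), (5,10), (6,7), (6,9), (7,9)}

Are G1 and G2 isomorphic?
Yes, isomorphic

The graphs are isomorphic.
One valid mapping φ: V(G1) → V(G2): 0→10, 1→0, 2→9, 3→5, 4→8, 5→3, 6→1, 7→4, 8→2, 9→7, 10→6

Verify φ preserves adjacency — for each edge of G1, its image is an edge of G2:
  (0,3) → (φ(0),φ(3)) = (5,10) ∈ E(G2) ✓
  (0,7) → (φ(0),φ(7)) = (4,10) ∈ E(G2) ✓
  (0,8) → (φ(0),φ(8)) = (2,10) ∈ E(G2) ✓
  (1,6) → (φ(1),φ(6)) = (0,1) ∈ E(G2) ✓
  (1,7) → (φ(1),φ(7)) = (0,4) ∈ E(G2) ✓
  (1,8) → (φ(1),φ(8)) = (0,2) ∈ E(G2) ✓
  (1,9) → (φ(1),φ(9)) = (0,7) ∈ E(G2) ✓
  (1,10) → (φ(1),φ(10)) = (0,6) ∈ E(G2) ✓
  (2,7) → (φ(2),φ(7)) = (4,9) ∈ E(G2) ✓
  (2,9) → (φ(2),φ(9)) = (7,9) ∈ E(G2) ✓
  (2,10) → (φ(2),φ(10)) = (6,9) ∈ E(G2) ✓
  (3,4) → (φ(3),φ(4)) = (5,8) ∈ E(G2) ✓
  (3,6) → (φ(3),φ(6)) = (1,5) ∈ E(G2) ✓
  (3,8) → (φ(3),φ(8)) = (2,5) ∈ E(G2) ✓
  (3,9) → (φ(3),φ(9)) = (5,7) ∈ E(G2) ✓
  (3,10) → (φ(3),φ(10)) = (5,6) ∈ E(G2) ✓
  (4,5) → (φ(4),φ(5)) = (3,8) ∈ E(G2) ✓
  (4,7) → (φ(4),φ(7)) = (4,8) ∈ E(G2) ✓
  (4,8) → (φ(4),φ(8)) = (2,8) ∈ E(G2) ✓
  (5,9) → (φ(5),φ(9)) = (3,7) ∈ E(G2) ✓
  (6,9) → (φ(6),φ(9)) = (1,7) ∈ E(G2) ✓
  (7,8) → (φ(7),φ(8)) = (2,4) ∈ E(G2) ✓
  (9,10) → (φ(9),φ(10)) = (6,7) ∈ E(G2) ✓
All 23 edges of G1 map to edges of G2, and |E(G1)| = |E(G2)| = 23, so φ is a bijection on edges as well as vertices. Hence G1 ≅ G2.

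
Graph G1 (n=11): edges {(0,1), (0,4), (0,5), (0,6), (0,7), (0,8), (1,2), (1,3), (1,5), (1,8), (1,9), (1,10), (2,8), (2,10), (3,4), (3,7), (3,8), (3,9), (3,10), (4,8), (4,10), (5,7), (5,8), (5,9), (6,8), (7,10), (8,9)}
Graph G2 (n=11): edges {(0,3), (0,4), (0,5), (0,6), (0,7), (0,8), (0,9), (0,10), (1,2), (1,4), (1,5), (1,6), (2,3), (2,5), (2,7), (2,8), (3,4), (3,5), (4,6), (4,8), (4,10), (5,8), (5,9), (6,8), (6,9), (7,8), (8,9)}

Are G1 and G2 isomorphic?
Yes, isomorphic

The graphs are isomorphic.
One valid mapping φ: V(G1) → V(G2): 0→4, 1→8, 2→7, 3→5, 4→3, 5→6, 6→10, 7→1, 8→0, 9→9, 10→2

Verify φ preserves adjacency — for each edge of G1, its image is an edge of G2:
  (0,1) → (φ(0),φ(1)) = (4,8) ∈ E(G2) ✓
  (0,4) → (φ(0),φ(4)) = (3,4) ∈ E(G2) ✓
  (0,5) → (φ(0),φ(5)) = (4,6) ∈ E(G2) ✓
  (0,6) → (φ(0),φ(6)) = (4,10) ∈ E(G2) ✓
  (0,7) → (φ(0),φ(7)) = (1,4) ∈ E(G2) ✓
  (0,8) → (φ(0),φ(8)) = (0,4) ∈ E(G2) ✓
  (1,2) → (φ(1),φ(2)) = (7,8) ∈ E(G2) ✓
  (1,3) → (φ(1),φ(3)) = (5,8) ∈ E(G2) ✓
  (1,5) → (φ(1),φ(5)) = (6,8) ∈ E(G2) ✓
  (1,8) → (φ(1),φ(8)) = (0,8) ∈ E(G2) ✓
  (1,9) → (φ(1),φ(9)) = (8,9) ∈ E(G2) ✓
  (1,10) → (φ(1),φ(10)) = (2,8) ∈ E(G2) ✓
  (2,8) → (φ(2),φ(8)) = (0,7) ∈ E(G2) ✓
  (2,10) → (φ(2),φ(10)) = (2,7) ∈ E(G2) ✓
  (3,4) → (φ(3),φ(4)) = (3,5) ∈ E(G2) ✓
  (3,7) → (φ(3),φ(7)) = (1,5) ∈ E(G2) ✓
  (3,8) → (φ(3),φ(8)) = (0,5) ∈ E(G2) ✓
  (3,9) → (φ(3),φ(9)) = (5,9) ∈ E(G2) ✓
  (3,10) → (φ(3),φ(10)) = (2,5) ∈ E(G2) ✓
  (4,8) → (φ(4),φ(8)) = (0,3) ∈ E(G2) ✓
  (4,10) → (φ(4),φ(10)) = (2,3) ∈ E(G2) ✓
  (5,7) → (φ(5),φ(7)) = (1,6) ∈ E(G2) ✓
  (5,8) → (φ(5),φ(8)) = (0,6) ∈ E(G2) ✓
  (5,9) → (φ(5),φ(9)) = (6,9) ∈ E(G2) ✓
  (6,8) → (φ(6),φ(8)) = (0,10) ∈ E(G2) ✓
  (7,10) → (φ(7),φ(10)) = (1,2) ∈ E(G2) ✓
  (8,9) → (φ(8),φ(9)) = (0,9) ∈ E(G2) ✓
All 27 edges of G1 map to edges of G2, and |E(G1)| = |E(G2)| = 27, so φ is a bijection on edges as well as vertices. Hence G1 ≅ G2.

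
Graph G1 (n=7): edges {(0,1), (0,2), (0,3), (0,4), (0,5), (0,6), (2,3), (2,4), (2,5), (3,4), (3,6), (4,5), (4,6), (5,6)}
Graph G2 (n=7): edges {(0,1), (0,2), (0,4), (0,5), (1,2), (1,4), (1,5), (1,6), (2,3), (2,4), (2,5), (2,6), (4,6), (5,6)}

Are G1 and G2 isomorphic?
Yes, isomorphic

The graphs are isomorphic.
One valid mapping φ: V(G1) → V(G2): 0→2, 1→3, 2→4, 3→0, 4→1, 5→6, 6→5

Verify φ preserves adjacency — for each edge of G1, its image is an edge of G2:
  (0,1) → (φ(0),φ(1)) = (2,3) ∈ E(G2) ✓
  (0,2) → (φ(0),φ(2)) = (2,4) ∈ E(G2) ✓
  (0,3) → (φ(0),φ(3)) = (0,2) ∈ E(G2) ✓
  (0,4) → (φ(0),φ(4)) = (1,2) ∈ E(G2) ✓
  (0,5) → (φ(0),φ(5)) = (2,6) ∈ E(G2) ✓
  (0,6) → (φ(0),φ(6)) = (2,5) ∈ E(G2) ✓
  (2,3) → (φ(2),φ(3)) = (0,4) ∈ E(G2) ✓
  (2,4) → (φ(2),φ(4)) = (1,4) ∈ E(G2) ✓
  (2,5) → (φ(2),φ(5)) = (4,6) ∈ E(G2) ✓
  (3,4) → (φ(3),φ(4)) = (0,1) ∈ E(G2) ✓
  (3,6) → (φ(3),φ(6)) = (0,5) ∈ E(G2) ✓
  (4,5) → (φ(4),φ(5)) = (1,6) ∈ E(G2) ✓
  (4,6) → (φ(4),φ(6)) = (1,5) ∈ E(G2) ✓
  (5,6) → (φ(5),φ(6)) = (5,6) ∈ E(G2) ✓
All 14 edges of G1 map to edges of G2, and |E(G1)| = |E(G2)| = 14, so φ is a bijection on edges as well as vertices. Hence G1 ≅ G2.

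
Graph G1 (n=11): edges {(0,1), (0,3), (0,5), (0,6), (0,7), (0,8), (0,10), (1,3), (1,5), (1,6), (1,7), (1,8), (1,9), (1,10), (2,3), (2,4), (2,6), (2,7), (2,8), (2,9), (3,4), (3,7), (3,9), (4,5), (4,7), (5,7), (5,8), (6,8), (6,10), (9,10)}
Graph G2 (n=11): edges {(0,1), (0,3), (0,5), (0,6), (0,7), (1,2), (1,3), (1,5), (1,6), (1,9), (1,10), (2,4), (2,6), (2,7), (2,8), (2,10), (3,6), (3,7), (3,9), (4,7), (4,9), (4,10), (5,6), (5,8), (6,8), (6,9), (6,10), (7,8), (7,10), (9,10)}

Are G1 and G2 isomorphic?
Yes, isomorphic

The graphs are isomorphic.
One valid mapping φ: V(G1) → V(G2): 0→1, 1→6, 2→7, 3→2, 4→4, 5→9, 6→0, 7→10, 8→3, 9→8, 10→5

Verify φ preserves adjacency — for each edge of G1, its image is an edge of G2:
  (0,1) → (φ(0),φ(1)) = (1,6) ∈ E(G2) ✓
  (0,3) → (φ(0),φ(3)) = (1,2) ∈ E(G2) ✓
  (0,5) → (φ(0),φ(5)) = (1,9) ∈ E(G2) ✓
  (0,6) → (φ(0),φ(6)) = (0,1) ∈ E(G2) ✓
  (0,7) → (φ(0),φ(7)) = (1,10) ∈ E(G2) ✓
  (0,8) → (φ(0),φ(8)) = (1,3) ∈ E(G2) ✓
  (0,10) → (φ(0),φ(10)) = (1,5) ∈ E(G2) ✓
  (1,3) → (φ(1),φ(3)) = (2,6) ∈ E(G2) ✓
  (1,5) → (φ(1),φ(5)) = (6,9) ∈ E(G2) ✓
  (1,6) → (φ(1),φ(6)) = (0,6) ∈ E(G2) ✓
  (1,7) → (φ(1),φ(7)) = (6,10) ∈ E(G2) ✓
  (1,8) → (φ(1),φ(8)) = (3,6) ∈ E(G2) ✓
  (1,9) → (φ(1),φ(9)) = (6,8) ∈ E(G2) ✓
  (1,10) → (φ(1),φ(10)) = (5,6) ∈ E(G2) ✓
  (2,3) → (φ(2),φ(3)) = (2,7) ∈ E(G2) ✓
  (2,4) → (φ(2),φ(4)) = (4,7) ∈ E(G2) ✓
  (2,6) → (φ(2),φ(6)) = (0,7) ∈ E(G2) ✓
  (2,7) → (φ(2),φ(7)) = (7,10) ∈ E(G2) ✓
  (2,8) → (φ(2),φ(8)) = (3,7) ∈ E(G2) ✓
  (2,9) → (φ(2),φ(9)) = (7,8) ∈ E(G2) ✓
  (3,4) → (φ(3),φ(4)) = (2,4) ∈ E(G2) ✓
  (3,7) → (φ(3),φ(7)) = (2,10) ∈ E(G2) ✓
  (3,9) → (φ(3),φ(9)) = (2,8) ∈ E(G2) ✓
  (4,5) → (φ(4),φ(5)) = (4,9) ∈ E(G2) ✓
  (4,7) → (φ(4),φ(7)) = (4,10) ∈ E(G2) ✓
  (5,7) → (φ(5),φ(7)) = (9,10) ∈ E(G2) ✓
  (5,8) → (φ(5),φ(8)) = (3,9) ∈ E(G2) ✓
  (6,8) → (φ(6),φ(8)) = (0,3) ∈ E(G2) ✓
  (6,10) → (φ(6),φ(10)) = (0,5) ∈ E(G2) ✓
  (9,10) → (φ(9),φ(10)) = (5,8) ∈ E(G2) ✓
All 30 edges of G1 map to edges of G2, and |E(G1)| = |E(G2)| = 30, so φ is a bijection on edges as well as vertices. Hence G1 ≅ G2.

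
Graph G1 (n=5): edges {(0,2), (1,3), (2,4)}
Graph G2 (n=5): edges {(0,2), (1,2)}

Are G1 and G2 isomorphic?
No, not isomorphic

The graphs are NOT isomorphic.

Connected components of G1: 2 component(s) with vertex sets [[1, 3], [0, 2, 4]], sizes [2, 3].
Connected components of G2: 3 component(s) with vertex sets [[3], [4], [0, 1, 2]], sizes [1, 1, 3].
The number of connected components (and the multiset of component sizes) is an isomorphism invariant — an isomorphism maps each component of G1 bijectively onto a component of G2. Since G1 has 2 component(s) and G2 has 3, they cannot be isomorphic.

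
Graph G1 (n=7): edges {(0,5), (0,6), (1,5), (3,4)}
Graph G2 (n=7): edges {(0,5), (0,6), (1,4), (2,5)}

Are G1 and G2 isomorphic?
Yes, isomorphic

The graphs are isomorphic.
One valid mapping φ: V(G1) → V(G2): 0→0, 1→2, 2→3, 3→4, 4→1, 5→5, 6→6

Verify φ preserves adjacency — for each edge of G1, its image is an edge of G2:
  (0,5) → (φ(0),φ(5)) = (0,5) ∈ E(G2) ✓
  (0,6) → (φ(0),φ(6)) = (0,6) ∈ E(G2) ✓
  (1,5) → (φ(1),φ(5)) = (2,5) ∈ E(G2) ✓
  (3,4) → (φ(3),φ(4)) = (1,4) ∈ E(G2) ✓
All 4 edges of G1 map to edges of G2, and |E(G1)| = |E(G2)| = 4, so φ is a bijection on edges as well as vertices. Hence G1 ≅ G2.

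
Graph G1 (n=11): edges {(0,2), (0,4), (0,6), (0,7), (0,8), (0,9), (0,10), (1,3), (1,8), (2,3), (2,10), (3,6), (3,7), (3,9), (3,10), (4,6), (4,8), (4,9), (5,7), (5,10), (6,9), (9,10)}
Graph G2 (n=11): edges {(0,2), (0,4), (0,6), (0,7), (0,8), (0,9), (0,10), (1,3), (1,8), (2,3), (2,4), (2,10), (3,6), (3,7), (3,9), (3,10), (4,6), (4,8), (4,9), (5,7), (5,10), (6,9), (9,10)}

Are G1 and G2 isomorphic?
No, not isomorphic

The graphs are NOT isomorphic.

Counting edges: G1 has 22 edge(s); G2 has 23 edge(s).
Edge count is an isomorphism invariant (a bijection on vertices induces a bijection on edges), so differing edge counts rule out isomorphism.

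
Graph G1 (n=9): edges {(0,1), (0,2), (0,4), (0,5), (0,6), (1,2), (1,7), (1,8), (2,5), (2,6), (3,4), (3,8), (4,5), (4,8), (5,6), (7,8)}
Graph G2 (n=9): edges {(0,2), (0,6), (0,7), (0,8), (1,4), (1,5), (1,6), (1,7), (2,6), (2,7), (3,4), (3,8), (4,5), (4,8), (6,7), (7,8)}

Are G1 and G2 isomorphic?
Yes, isomorphic

The graphs are isomorphic.
One valid mapping φ: V(G1) → V(G2): 0→7, 1→8, 2→0, 3→5, 4→1, 5→6, 6→2, 7→3, 8→4

Verify φ preserves adjacency — for each edge of G1, its image is an edge of G2:
  (0,1) → (φ(0),φ(1)) = (7,8) ∈ E(G2) ✓
  (0,2) → (φ(0),φ(2)) = (0,7) ∈ E(G2) ✓
  (0,4) → (φ(0),φ(4)) = (1,7) ∈ E(G2) ✓
  (0,5) → (φ(0),φ(5)) = (6,7) ∈ E(G2) ✓
  (0,6) → (φ(0),φ(6)) = (2,7) ∈ E(G2) ✓
  (1,2) → (φ(1),φ(2)) = (0,8) ∈ E(G2) ✓
  (1,7) → (φ(1),φ(7)) = (3,8) ∈ E(G2) ✓
  (1,8) → (φ(1),φ(8)) = (4,8) ∈ E(G2) ✓
  (2,5) → (φ(2),φ(5)) = (0,6) ∈ E(G2) ✓
  (2,6) → (φ(2),φ(6)) = (0,2) ∈ E(G2) ✓
  (3,4) → (φ(3),φ(4)) = (1,5) ∈ E(G2) ✓
  (3,8) → (φ(3),φ(8)) = (4,5) ∈ E(G2) ✓
  (4,5) → (φ(4),φ(5)) = (1,6) ∈ E(G2) ✓
  (4,8) → (φ(4),φ(8)) = (1,4) ∈ E(G2) ✓
  (5,6) → (φ(5),φ(6)) = (2,6) ∈ E(G2) ✓
  (7,8) → (φ(7),φ(8)) = (3,4) ∈ E(G2) ✓
All 16 edges of G1 map to edges of G2, and |E(G1)| = |E(G2)| = 16, so φ is a bijection on edges as well as vertices. Hence G1 ≅ G2.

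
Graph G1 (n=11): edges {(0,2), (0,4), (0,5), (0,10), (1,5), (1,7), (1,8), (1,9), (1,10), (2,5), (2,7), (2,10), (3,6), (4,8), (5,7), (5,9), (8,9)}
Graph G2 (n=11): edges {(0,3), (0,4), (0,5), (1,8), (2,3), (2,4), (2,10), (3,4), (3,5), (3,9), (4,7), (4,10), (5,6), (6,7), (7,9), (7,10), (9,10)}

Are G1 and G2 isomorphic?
Yes, isomorphic

The graphs are isomorphic.
One valid mapping φ: V(G1) → V(G2): 0→7, 1→3, 2→10, 3→1, 4→6, 5→4, 6→8, 7→2, 8→5, 9→0, 10→9

Verify φ preserves adjacency — for each edge of G1, its image is an edge of G2:
  (0,2) → (φ(0),φ(2)) = (7,10) ∈ E(G2) ✓
  (0,4) → (φ(0),φ(4)) = (6,7) ∈ E(G2) ✓
  (0,5) → (φ(0),φ(5)) = (4,7) ∈ E(G2) ✓
  (0,10) → (φ(0),φ(10)) = (7,9) ∈ E(G2) ✓
  (1,5) → (φ(1),φ(5)) = (3,4) ∈ E(G2) ✓
  (1,7) → (φ(1),φ(7)) = (2,3) ∈ E(G2) ✓
  (1,8) → (φ(1),φ(8)) = (3,5) ∈ E(G2) ✓
  (1,9) → (φ(1),φ(9)) = (0,3) ∈ E(G2) ✓
  (1,10) → (φ(1),φ(10)) = (3,9) ∈ E(G2) ✓
  (2,5) → (φ(2),φ(5)) = (4,10) ∈ E(G2) ✓
  (2,7) → (φ(2),φ(7)) = (2,10) ∈ E(G2) ✓
  (2,10) → (φ(2),φ(10)) = (9,10) ∈ E(G2) ✓
  (3,6) → (φ(3),φ(6)) = (1,8) ∈ E(G2) ✓
  (4,8) → (φ(4),φ(8)) = (5,6) ∈ E(G2) ✓
  (5,7) → (φ(5),φ(7)) = (2,4) ∈ E(G2) ✓
  (5,9) → (φ(5),φ(9)) = (0,4) ∈ E(G2) ✓
  (8,9) → (φ(8),φ(9)) = (0,5) ∈ E(G2) ✓
All 17 edges of G1 map to edges of G2, and |E(G1)| = |E(G2)| = 17, so φ is a bijection on edges as well as vertices. Hence G1 ≅ G2.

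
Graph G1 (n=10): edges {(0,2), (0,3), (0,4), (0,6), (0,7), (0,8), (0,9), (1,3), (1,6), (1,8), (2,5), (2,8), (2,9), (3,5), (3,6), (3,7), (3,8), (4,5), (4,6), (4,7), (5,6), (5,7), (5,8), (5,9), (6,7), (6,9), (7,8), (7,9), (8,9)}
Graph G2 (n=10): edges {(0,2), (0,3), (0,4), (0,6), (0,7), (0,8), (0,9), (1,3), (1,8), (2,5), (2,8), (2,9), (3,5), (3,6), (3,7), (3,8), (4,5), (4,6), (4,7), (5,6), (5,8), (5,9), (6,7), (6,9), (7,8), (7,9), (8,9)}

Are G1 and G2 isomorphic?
No, not isomorphic

The graphs are NOT isomorphic.

Counting edges: G1 has 29 edge(s); G2 has 27 edge(s).
Edge count is an isomorphism invariant (a bijection on vertices induces a bijection on edges), so differing edge counts rule out isomorphism.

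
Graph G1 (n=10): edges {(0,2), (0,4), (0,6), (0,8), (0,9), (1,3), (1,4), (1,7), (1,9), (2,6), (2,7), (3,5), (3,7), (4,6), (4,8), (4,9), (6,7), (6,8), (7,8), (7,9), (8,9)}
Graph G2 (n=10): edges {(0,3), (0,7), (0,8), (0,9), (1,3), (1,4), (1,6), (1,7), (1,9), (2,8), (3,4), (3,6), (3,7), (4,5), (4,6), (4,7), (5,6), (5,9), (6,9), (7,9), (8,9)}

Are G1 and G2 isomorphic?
Yes, isomorphic

The graphs are isomorphic.
One valid mapping φ: V(G1) → V(G2): 0→4, 1→0, 2→5, 3→8, 4→3, 5→2, 6→6, 7→9, 8→1, 9→7

Verify φ preserves adjacency — for each edge of G1, its image is an edge of G2:
  (0,2) → (φ(0),φ(2)) = (4,5) ∈ E(G2) ✓
  (0,4) → (φ(0),φ(4)) = (3,4) ∈ E(G2) ✓
  (0,6) → (φ(0),φ(6)) = (4,6) ∈ E(G2) ✓
  (0,8) → (φ(0),φ(8)) = (1,4) ∈ E(G2) ✓
  (0,9) → (φ(0),φ(9)) = (4,7) ∈ E(G2) ✓
  (1,3) → (φ(1),φ(3)) = (0,8) ∈ E(G2) ✓
  (1,4) → (φ(1),φ(4)) = (0,3) ∈ E(G2) ✓
  (1,7) → (φ(1),φ(7)) = (0,9) ∈ E(G2) ✓
  (1,9) → (φ(1),φ(9)) = (0,7) ∈ E(G2) ✓
  (2,6) → (φ(2),φ(6)) = (5,6) ∈ E(G2) ✓
  (2,7) → (φ(2),φ(7)) = (5,9) ∈ E(G2) ✓
  (3,5) → (φ(3),φ(5)) = (2,8) ∈ E(G2) ✓
  (3,7) → (φ(3),φ(7)) = (8,9) ∈ E(G2) ✓
  (4,6) → (φ(4),φ(6)) = (3,6) ∈ E(G2) ✓
  (4,8) → (φ(4),φ(8)) = (1,3) ∈ E(G2) ✓
  (4,9) → (φ(4),φ(9)) = (3,7) ∈ E(G2) ✓
  (6,7) → (φ(6),φ(7)) = (6,9) ∈ E(G2) ✓
  (6,8) → (φ(6),φ(8)) = (1,6) ∈ E(G2) ✓
  (7,8) → (φ(7),φ(8)) = (1,9) ∈ E(G2) ✓
  (7,9) → (φ(7),φ(9)) = (7,9) ∈ E(G2) ✓
  (8,9) → (φ(8),φ(9)) = (1,7) ∈ E(G2) ✓
All 21 edges of G1 map to edges of G2, and |E(G1)| = |E(G2)| = 21, so φ is a bijection on edges as well as vertices. Hence G1 ≅ G2.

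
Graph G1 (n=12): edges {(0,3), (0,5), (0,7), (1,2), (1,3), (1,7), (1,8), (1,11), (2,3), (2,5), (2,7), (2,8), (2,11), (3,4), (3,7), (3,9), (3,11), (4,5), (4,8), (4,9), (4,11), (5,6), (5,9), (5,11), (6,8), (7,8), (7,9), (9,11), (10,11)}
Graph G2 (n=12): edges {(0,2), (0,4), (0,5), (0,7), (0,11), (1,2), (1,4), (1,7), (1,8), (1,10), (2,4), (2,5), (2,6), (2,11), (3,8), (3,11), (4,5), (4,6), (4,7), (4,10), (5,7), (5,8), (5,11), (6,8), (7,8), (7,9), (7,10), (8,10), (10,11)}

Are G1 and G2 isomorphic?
Yes, isomorphic

The graphs are isomorphic.
One valid mapping φ: V(G1) → V(G2): 0→6, 1→0, 2→5, 3→4, 4→10, 5→8, 6→3, 7→2, 8→11, 9→1, 10→9, 11→7

Verify φ preserves adjacency — for each edge of G1, its image is an edge of G2:
  (0,3) → (φ(0),φ(3)) = (4,6) ∈ E(G2) ✓
  (0,5) → (φ(0),φ(5)) = (6,8) ∈ E(G2) ✓
  (0,7) → (φ(0),φ(7)) = (2,6) ∈ E(G2) ✓
  (1,2) → (φ(1),φ(2)) = (0,5) ∈ E(G2) ✓
  (1,3) → (φ(1),φ(3)) = (0,4) ∈ E(G2) ✓
  (1,7) → (φ(1),φ(7)) = (0,2) ∈ E(G2) ✓
  (1,8) → (φ(1),φ(8)) = (0,11) ∈ E(G2) ✓
  (1,11) → (φ(1),φ(11)) = (0,7) ∈ E(G2) ✓
  (2,3) → (φ(2),φ(3)) = (4,5) ∈ E(G2) ✓
  (2,5) → (φ(2),φ(5)) = (5,8) ∈ E(G2) ✓
  (2,7) → (φ(2),φ(7)) = (2,5) ∈ E(G2) ✓
  (2,8) → (φ(2),φ(8)) = (5,11) ∈ E(G2) ✓
  (2,11) → (φ(2),φ(11)) = (5,7) ∈ E(G2) ✓
  (3,4) → (φ(3),φ(4)) = (4,10) ∈ E(G2) ✓
  (3,7) → (φ(3),φ(7)) = (2,4) ∈ E(G2) ✓
  (3,9) → (φ(3),φ(9)) = (1,4) ∈ E(G2) ✓
  (3,11) → (φ(3),φ(11)) = (4,7) ∈ E(G2) ✓
  (4,5) → (φ(4),φ(5)) = (8,10) ∈ E(G2) ✓
  (4,8) → (φ(4),φ(8)) = (10,11) ∈ E(G2) ✓
  (4,9) → (φ(4),φ(9)) = (1,10) ∈ E(G2) ✓
  (4,11) → (φ(4),φ(11)) = (7,10) ∈ E(G2) ✓
  (5,6) → (φ(5),φ(6)) = (3,8) ∈ E(G2) ✓
  (5,9) → (φ(5),φ(9)) = (1,8) ∈ E(G2) ✓
  (5,11) → (φ(5),φ(11)) = (7,8) ∈ E(G2) ✓
  (6,8) → (φ(6),φ(8)) = (3,11) ∈ E(G2) ✓
  (7,8) → (φ(7),φ(8)) = (2,11) ∈ E(G2) ✓
  (7,9) → (φ(7),φ(9)) = (1,2) ∈ E(G2) ✓
  (9,11) → (φ(9),φ(11)) = (1,7) ∈ E(G2) ✓
  (10,11) → (φ(10),φ(11)) = (7,9) ∈ E(G2) ✓
All 29 edges of G1 map to edges of G2, and |E(G1)| = |E(G2)| = 29, so φ is a bijection on edges as well as vertices. Hence G1 ≅ G2.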